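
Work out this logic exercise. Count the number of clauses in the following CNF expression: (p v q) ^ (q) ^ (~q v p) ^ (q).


A CNF formula is a conjunction of clauses.
Clauses are separated by ^.
Counting the conjuncts: 4 clauses.

4


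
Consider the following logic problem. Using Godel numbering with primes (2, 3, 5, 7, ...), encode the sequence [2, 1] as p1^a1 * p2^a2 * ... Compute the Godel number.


Encode each element as an exponent of the corresponding prime:
  2^2 = 4
  3^1 = 3
Product = 4 * 3 = 12

12


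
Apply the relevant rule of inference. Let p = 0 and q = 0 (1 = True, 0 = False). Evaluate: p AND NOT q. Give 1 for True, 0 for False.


p = 0, q = 0
Operation: p AND NOT q
Evaluate: 0 AND NOT 0 = 0

0


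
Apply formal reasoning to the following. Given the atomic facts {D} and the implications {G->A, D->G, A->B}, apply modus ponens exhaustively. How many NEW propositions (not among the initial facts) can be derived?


Initial facts: {D}
Apply modus ponens to closure:
  D and D->G  =>  G
  G and G->A  =>  A
  A and A->B  =>  B
Final known: {A, B, D, G}
New propositions: {A, B, G}
Count = 3

3


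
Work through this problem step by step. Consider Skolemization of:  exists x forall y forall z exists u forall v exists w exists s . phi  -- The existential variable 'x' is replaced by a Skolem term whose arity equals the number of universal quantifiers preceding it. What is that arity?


Quantifier prefix: exists x forall y forall z exists u forall v exists w exists s
'x' is existentially quantified at position 1.
No universal quantifiers precede it.
Skolem function arity = 0 (a Skolem constant)

0


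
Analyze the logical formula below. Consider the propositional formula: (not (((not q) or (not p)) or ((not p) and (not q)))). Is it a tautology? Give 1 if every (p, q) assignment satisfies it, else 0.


Check all 4 assignments:
p=0, q=0: 0
p=0, q=1: 0
p=1, q=0: 0
p=1, q=1: 1
Satisfying count = 1/4.
Tautology iff count = 4: no.

0


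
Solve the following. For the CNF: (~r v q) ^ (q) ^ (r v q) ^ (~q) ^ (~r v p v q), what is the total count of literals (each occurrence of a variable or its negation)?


Counting literals in each clause:
Clause 1: 2 literal(s)
Clause 2: 1 literal(s)
Clause 3: 2 literal(s)
Clause 4: 1 literal(s)
Clause 5: 3 literal(s)
Total = 9

9


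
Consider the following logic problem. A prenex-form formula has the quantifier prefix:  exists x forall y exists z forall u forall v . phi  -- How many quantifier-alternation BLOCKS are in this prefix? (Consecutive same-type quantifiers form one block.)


Quantifier-type sequence: E A E A A  (A=forall, E=exists)
Group into maximal same-type runs:
  Ex1 | Ax1 | Ex1 | Ax2
Number of blocks = 4

4


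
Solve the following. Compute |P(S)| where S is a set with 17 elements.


The power set of a set with n elements has 2^n elements.
|P(S)| = 2^17 = 131072

131072


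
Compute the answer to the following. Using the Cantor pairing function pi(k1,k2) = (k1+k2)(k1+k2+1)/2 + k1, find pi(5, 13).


k1 + k2 = 18
(k1+k2)(k1+k2+1)/2 = 18 * 19 / 2 = 171
pi = 171 + 5 = 176

176


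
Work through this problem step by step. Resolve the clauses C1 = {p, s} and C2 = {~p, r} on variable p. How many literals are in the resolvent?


Remove p from C1 and ~p from C2.
C1 remainder: {s}
C2 remainder: {r}
Union (resolvent): {r, s}
Resolvent has 2 literal(s).

2


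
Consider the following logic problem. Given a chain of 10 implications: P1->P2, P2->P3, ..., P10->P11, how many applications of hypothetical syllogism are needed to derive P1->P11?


With 10 implications in a chain connecting 11 propositions:
P1->P2, P2->P3, ..., P10->P11
Steps needed = (number of implications) - 1 = 10 - 1 = 9

9


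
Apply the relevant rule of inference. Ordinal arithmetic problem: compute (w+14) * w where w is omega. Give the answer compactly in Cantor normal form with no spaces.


Compute (w+14) * w.
Ordinal * is associative and left-distributive over +, but NOT commutative; for finite n>1, n*w = w but w*n stays w*n.
(w+14) * w = sup{(w+14)*k : k<w} = sup{w*k+14} = w^2 (the +14 tail is absorbed in the limit).
Result = w^2

w^2


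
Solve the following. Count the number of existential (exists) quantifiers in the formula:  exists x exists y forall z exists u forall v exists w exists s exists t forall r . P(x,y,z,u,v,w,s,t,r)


Quantifier prefix: exists x exists y forall z exists u forall v exists w exists s exists t forall r
Mark each quantifier type:
  E E U E U E E E U
Universal count = 3, Existential count = 6
Asked for existential (exists) quantifiers: 6

6


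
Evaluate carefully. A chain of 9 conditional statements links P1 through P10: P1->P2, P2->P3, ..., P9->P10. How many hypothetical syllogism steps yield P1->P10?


With 9 implications in a chain connecting 10 propositions:
P1->P2, P2->P3, ..., P9->P10
Steps needed = (number of implications) - 1 = 9 - 1 = 8

8


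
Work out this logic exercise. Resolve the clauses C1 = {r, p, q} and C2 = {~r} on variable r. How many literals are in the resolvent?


Remove r from C1 and ~r from C2.
C1 remainder: {p, q}
C2 remainder: {}
Union (resolvent): {p, q}
Resolvent has 2 literal(s).

2


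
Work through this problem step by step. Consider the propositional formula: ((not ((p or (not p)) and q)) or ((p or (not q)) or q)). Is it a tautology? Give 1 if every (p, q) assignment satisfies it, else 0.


Check all 4 assignments:
p=0, q=0: 1
p=0, q=1: 1
p=1, q=0: 1
p=1, q=1: 1
Satisfying count = 4/4.
Tautology iff count = 4: yes.

1


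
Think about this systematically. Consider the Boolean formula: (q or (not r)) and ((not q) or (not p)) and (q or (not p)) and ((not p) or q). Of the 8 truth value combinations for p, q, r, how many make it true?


Evaluate all 8 assignments for p, q, r:
p=0, q=0, r=0: 1
p=0, q=0, r=1: 0
p=0, q=1, r=0: 1
p=0, q=1, r=1: 1
p=1, q=0, r=0: 0
p=1, q=0, r=1: 0
p=1, q=1, r=0: 0
p=1, q=1, r=1: 0
Satisfying count = 3

3


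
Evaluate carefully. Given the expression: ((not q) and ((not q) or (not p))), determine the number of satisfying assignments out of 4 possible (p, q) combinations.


Check all 4 assignments:
p=0, q=0: 1
p=0, q=1: 0
p=1, q=0: 1
p=1, q=1: 0
Count of True = 2

2


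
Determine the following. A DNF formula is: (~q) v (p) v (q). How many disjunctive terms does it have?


A DNF formula is a disjunction of terms (conjunctions).
Terms are separated by v.
Counting the disjuncts: 3 terms.

3


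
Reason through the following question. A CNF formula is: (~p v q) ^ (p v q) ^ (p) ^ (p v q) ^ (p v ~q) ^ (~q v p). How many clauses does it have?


A CNF formula is a conjunction of clauses.
Clauses are separated by ^.
Counting the conjuncts: 6 clauses.

6


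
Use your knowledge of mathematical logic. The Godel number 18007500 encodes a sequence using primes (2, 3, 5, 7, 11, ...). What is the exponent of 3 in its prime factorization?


Factorize 18007500 by dividing by 3 repeatedly.
Division steps: 3 divides 18007500 exactly 1 time(s).
Exponent of 3 = 1

1


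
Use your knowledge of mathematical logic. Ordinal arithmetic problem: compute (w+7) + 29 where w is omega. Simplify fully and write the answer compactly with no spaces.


Compute (w+7) + 29.
Ordinal + is associative but NOT commutative; for finite n>0, n + w = w but w + n stays w+n.
By associativity: (w+7) + 29 = w + (7+29) = w+36.
Result = w+36

w+36


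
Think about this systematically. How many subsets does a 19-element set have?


The power set of a set with n elements has 2^n elements.
|P(S)| = 2^19 = 524288

524288


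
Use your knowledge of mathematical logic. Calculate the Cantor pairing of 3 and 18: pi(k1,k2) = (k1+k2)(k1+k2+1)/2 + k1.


k1 + k2 = 21
(k1+k2)(k1+k2+1)/2 = 21 * 22 / 2 = 231
pi = 231 + 3 = 234

234


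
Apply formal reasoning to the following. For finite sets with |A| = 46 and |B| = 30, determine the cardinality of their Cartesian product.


The Cartesian product A x B contains all ordered pairs (a, b).
|A x B| = |A| * |B| = 46 * 30 = 1380

1380


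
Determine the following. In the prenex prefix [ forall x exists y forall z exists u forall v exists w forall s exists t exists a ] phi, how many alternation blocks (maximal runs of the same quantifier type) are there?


Quantifier-type sequence: A E A E A E A E E  (A=forall, E=exists)
Group into maximal same-type runs:
  Ax1 | Ex1 | Ax1 | Ex1 | Ax1 | Ex1 | Ax1 | Ex2
Number of blocks = 8

8


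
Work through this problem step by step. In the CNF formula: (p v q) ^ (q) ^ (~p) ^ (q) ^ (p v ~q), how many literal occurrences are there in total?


Counting literals in each clause:
Clause 1: 2 literal(s)
Clause 2: 1 literal(s)
Clause 3: 1 literal(s)
Clause 4: 1 literal(s)
Clause 5: 2 literal(s)
Total = 7

7


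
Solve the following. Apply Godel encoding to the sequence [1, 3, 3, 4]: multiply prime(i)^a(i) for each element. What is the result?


Encode each element as an exponent of the corresponding prime:
  2^1 = 2
  3^3 = 27
  5^3 = 125
  7^4 = 2401
Product = 2 * 27 * 125 * 2401 = 16206750

16206750


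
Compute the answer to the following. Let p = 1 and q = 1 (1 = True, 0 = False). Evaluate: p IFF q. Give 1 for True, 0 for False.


p = 1, q = 1
Operation: p IFF q
Evaluate: 1 IFF 1 = 1

1


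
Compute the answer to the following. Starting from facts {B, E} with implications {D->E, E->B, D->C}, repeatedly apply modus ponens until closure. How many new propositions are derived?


Initial facts: {B, E}
Apply modus ponens to closure:
  (no implication fires)
Final known: {B, E}
New propositions: {(none)}
Count = 0

0


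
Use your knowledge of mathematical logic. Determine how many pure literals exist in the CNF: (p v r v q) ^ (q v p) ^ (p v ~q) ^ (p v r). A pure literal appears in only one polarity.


Check each variable for pure literal status:
p: pure positive
q: mixed (not pure)
r: pure positive
Pure literal count = 2

2


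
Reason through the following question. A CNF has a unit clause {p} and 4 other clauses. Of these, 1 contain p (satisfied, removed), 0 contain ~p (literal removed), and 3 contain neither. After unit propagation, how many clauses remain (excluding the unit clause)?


Satisfied (removed): 1
Shortened (remain): 0
Unchanged (remain): 3
Remaining = 0 + 3 = 3

3


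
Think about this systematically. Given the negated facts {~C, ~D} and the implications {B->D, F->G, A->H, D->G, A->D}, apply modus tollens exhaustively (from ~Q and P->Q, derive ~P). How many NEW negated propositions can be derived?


Initial negated facts: {~C, ~D}
Apply modus tollens to closure:
  ~D and B->D  =>  ~B
  ~D and A->D  =>  ~A
Final negated: {~A, ~B, ~C, ~D}
New negations: {~A, ~B}
Count = 2

2


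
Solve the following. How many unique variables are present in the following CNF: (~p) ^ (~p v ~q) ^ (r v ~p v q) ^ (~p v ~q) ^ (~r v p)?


Identify each variable that appears in the formula.
Variables found: p, q, r
Count = 3

3


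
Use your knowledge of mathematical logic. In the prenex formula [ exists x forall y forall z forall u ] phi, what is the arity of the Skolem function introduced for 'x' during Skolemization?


Quantifier prefix: exists x forall y forall z forall u
'x' is existentially quantified at position 1.
No universal quantifiers precede it.
Skolem function arity = 0 (a Skolem constant)

0


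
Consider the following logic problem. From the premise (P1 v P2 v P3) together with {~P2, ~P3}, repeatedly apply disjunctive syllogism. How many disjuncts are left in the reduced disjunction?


Original disjuncts (3): P1, P2, P3
Negated (eliminate): ~P2, ~P3
Remaining disjuncts: P1
Count = 3 - 2 = 1

1


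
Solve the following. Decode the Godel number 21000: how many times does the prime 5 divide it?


Factorize 21000 by dividing by 5 repeatedly.
Division steps: 5 divides 21000 exactly 3 time(s).
Exponent of 5 = 3

3


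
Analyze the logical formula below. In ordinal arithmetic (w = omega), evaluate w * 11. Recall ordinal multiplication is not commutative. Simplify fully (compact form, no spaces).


Compute w * 11.
Ordinal * is associative and left-distributive over +, but NOT commutative; for finite n>1, n*w = w but w*n stays w*n.
w * 11 means 11 copies of w concatenated: w*11.
Result = w*11

w*11


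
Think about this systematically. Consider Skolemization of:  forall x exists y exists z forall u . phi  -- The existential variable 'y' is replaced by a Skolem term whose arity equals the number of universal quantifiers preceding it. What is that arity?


Quantifier prefix: forall x exists y exists z forall u
'y' is existentially quantified at position 2.
Universal variables preceding it: x
Skolem function arity = 1

1


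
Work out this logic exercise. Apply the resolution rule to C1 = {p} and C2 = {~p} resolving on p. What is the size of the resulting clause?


Remove p from C1 and ~p from C2.
C1 remainder: {}
C2 remainder: {}
Union (resolvent): {} (empty clause)
Resolvent has 0 literal(s).

0


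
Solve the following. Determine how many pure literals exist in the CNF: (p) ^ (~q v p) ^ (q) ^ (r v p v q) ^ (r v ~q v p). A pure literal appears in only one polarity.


Check each variable for pure literal status:
p: pure positive
q: mixed (not pure)
r: pure positive
Pure literal count = 2

2


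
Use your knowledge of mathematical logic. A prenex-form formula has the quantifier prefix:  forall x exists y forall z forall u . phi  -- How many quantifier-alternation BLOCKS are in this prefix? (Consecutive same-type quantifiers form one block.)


Quantifier-type sequence: A E A A  (A=forall, E=exists)
Group into maximal same-type runs:
  Ax1 | Ex1 | Ax2
Number of blocks = 3

3


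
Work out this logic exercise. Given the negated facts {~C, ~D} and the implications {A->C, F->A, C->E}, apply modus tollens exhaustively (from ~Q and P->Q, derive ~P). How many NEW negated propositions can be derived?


Initial negated facts: {~C, ~D}
Apply modus tollens to closure:
  ~C and A->C  =>  ~A
  ~A and F->A  =>  ~F
Final negated: {~A, ~C, ~D, ~F}
New negations: {~A, ~F}
Count = 2

2


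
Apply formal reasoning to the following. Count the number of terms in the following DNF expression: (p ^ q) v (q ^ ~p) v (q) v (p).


A DNF formula is a disjunction of terms (conjunctions).
Terms are separated by v.
Counting the disjuncts: 4 terms.

4


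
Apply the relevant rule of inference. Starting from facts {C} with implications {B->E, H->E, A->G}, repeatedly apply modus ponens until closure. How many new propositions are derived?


Initial facts: {C}
Apply modus ponens to closure:
  (no implication fires)
Final known: {C}
New propositions: {(none)}
Count = 0

0


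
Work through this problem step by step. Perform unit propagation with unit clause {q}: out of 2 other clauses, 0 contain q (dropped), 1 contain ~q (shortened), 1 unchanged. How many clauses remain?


Satisfied (removed): 0
Shortened (remain): 1
Unchanged (remain): 1
Remaining = 1 + 1 = 2

2


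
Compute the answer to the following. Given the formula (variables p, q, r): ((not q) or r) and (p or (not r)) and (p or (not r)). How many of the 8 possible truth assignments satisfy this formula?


Evaluate all 8 assignments for p, q, r:
p=0, q=0, r=0: 1
p=0, q=0, r=1: 0
p=0, q=1, r=0: 0
p=0, q=1, r=1: 0
p=1, q=0, r=0: 1
p=1, q=0, r=1: 1
p=1, q=1, r=0: 0
p=1, q=1, r=1: 1
Satisfying count = 4

4


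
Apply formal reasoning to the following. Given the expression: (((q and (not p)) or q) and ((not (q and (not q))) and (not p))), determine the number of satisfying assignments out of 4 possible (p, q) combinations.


Check all 4 assignments:
p=0, q=0: 0
p=0, q=1: 1
p=1, q=0: 0
p=1, q=1: 0
Count of True = 1

1


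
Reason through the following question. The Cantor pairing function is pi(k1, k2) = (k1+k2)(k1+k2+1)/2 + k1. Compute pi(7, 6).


k1 + k2 = 13
(k1+k2)(k1+k2+1)/2 = 13 * 14 / 2 = 91
pi = 91 + 7 = 98

98


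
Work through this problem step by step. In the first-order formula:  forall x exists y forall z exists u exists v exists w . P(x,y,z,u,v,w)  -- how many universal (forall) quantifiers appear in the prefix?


Quantifier prefix: forall x exists y forall z exists u exists v exists w
Mark each quantifier type:
  U E U E E E
Universal count = 2, Existential count = 4
Asked for universal (forall) quantifiers: 2

2


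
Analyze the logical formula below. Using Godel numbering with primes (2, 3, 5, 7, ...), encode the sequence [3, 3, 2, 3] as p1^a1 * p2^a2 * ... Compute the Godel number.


Encode each element as an exponent of the corresponding prime:
  2^3 = 8
  3^3 = 27
  5^2 = 25
  7^3 = 343
Product = 8 * 27 * 25 * 343 = 1852200

1852200


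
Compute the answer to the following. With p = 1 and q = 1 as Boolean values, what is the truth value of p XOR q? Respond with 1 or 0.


p = 1, q = 1
Operation: p XOR q
Evaluate: 1 XOR 1 = 0

0


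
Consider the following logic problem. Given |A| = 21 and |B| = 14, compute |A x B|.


The Cartesian product A x B contains all ordered pairs (a, b).
|A x B| = |A| * |B| = 21 * 14 = 294

294


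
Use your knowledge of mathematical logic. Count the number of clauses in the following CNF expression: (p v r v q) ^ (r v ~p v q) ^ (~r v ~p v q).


A CNF formula is a conjunction of clauses.
Clauses are separated by ^.
Counting the conjuncts: 3 clauses.

3


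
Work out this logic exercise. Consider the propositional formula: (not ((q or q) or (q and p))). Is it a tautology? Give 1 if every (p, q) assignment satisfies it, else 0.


Check all 4 assignments:
p=0, q=0: 1
p=0, q=1: 0
p=1, q=0: 1
p=1, q=1: 0
Satisfying count = 2/4.
Tautology iff count = 4: no.

0


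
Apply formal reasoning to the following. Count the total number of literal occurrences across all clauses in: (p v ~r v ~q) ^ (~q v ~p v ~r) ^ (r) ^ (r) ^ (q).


Counting literals in each clause:
Clause 1: 3 literal(s)
Clause 2: 3 literal(s)
Clause 3: 1 literal(s)
Clause 4: 1 literal(s)
Clause 5: 1 literal(s)
Total = 9

9


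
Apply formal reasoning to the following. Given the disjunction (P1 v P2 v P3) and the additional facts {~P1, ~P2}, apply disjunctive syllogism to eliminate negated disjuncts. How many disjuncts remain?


Original disjuncts (3): P1, P2, P3
Negated (eliminate): ~P1, ~P2
Remaining disjuncts: P3
Count = 3 - 2 = 1

1


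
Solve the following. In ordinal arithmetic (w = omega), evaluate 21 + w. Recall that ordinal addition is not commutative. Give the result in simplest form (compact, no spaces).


Compute 21 + w.
Ordinal + is associative but NOT commutative; for finite n>0, n + w = w but w + n stays w+n.
Any finite left addend is absorbed by w on the right: 21 + w = w.
Result = w

w


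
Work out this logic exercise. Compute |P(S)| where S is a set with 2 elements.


The power set of a set with n elements has 2^n elements.
|P(S)| = 2^2 = 4

4


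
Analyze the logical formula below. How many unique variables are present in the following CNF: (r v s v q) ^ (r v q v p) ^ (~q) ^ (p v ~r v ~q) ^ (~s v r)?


Identify each variable that appears in the formula.
Variables found: p, q, r, s
Count = 4

4


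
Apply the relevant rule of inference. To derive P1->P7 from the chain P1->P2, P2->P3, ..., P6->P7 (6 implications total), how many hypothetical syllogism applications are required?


With 6 implications in a chain connecting 7 propositions:
P1->P2, P2->P3, ..., P6->P7
Steps needed = (number of implications) - 1 = 6 - 1 = 5

5


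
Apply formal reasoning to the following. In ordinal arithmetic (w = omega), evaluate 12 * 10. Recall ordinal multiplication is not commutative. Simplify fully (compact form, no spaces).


Compute 12 * 10.
Ordinal * is associative and left-distributive over +, but NOT commutative; for finite n>1, n*w = w but w*n stays w*n.
Both finite; ordinal * agrees with natural *: 12 * 10 = 120.
Result = 120

120


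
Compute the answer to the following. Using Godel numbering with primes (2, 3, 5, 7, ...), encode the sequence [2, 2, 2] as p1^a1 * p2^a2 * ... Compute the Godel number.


Encode each element as an exponent of the corresponding prime:
  2^2 = 4
  3^2 = 9
  5^2 = 25
Product = 4 * 9 * 25 = 900

900


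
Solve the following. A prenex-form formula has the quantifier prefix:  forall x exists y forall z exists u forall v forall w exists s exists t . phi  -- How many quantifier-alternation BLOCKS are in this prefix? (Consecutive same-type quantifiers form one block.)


Quantifier-type sequence: A E A E A A E E  (A=forall, E=exists)
Group into maximal same-type runs:
  Ax1 | Ex1 | Ax1 | Ex1 | Ax2 | Ex2
Number of blocks = 6

6


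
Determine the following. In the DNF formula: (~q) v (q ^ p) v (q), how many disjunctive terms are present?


A DNF formula is a disjunction of terms (conjunctions).
Terms are separated by v.
Counting the disjuncts: 3 terms.

3


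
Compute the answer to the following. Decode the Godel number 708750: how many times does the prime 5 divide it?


Factorize 708750 by dividing by 5 repeatedly.
Division steps: 5 divides 708750 exactly 4 time(s).
Exponent of 5 = 4

4


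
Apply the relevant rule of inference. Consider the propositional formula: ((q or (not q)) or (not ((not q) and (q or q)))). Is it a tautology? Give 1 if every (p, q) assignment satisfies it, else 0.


Check all 4 assignments:
p=0, q=0: 1
p=0, q=1: 1
p=1, q=0: 1
p=1, q=1: 1
Satisfying count = 4/4.
Tautology iff count = 4: yes.

1


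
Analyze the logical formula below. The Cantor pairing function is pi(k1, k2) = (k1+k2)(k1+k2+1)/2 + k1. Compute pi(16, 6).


k1 + k2 = 22
(k1+k2)(k1+k2+1)/2 = 22 * 23 / 2 = 253
pi = 253 + 16 = 269

269


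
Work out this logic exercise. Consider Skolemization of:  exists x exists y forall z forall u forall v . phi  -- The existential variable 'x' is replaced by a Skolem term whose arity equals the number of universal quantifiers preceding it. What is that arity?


Quantifier prefix: exists x exists y forall z forall u forall v
'x' is existentially quantified at position 1.
No universal quantifiers precede it.
Skolem function arity = 0 (a Skolem constant)

0


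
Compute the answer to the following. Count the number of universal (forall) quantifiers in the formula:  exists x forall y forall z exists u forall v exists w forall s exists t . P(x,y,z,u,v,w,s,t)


Quantifier prefix: exists x forall y forall z exists u forall v exists w forall s exists t
Mark each quantifier type:
  E U U E U E U E
Universal count = 4, Existential count = 4
Asked for universal (forall) quantifiers: 4

4


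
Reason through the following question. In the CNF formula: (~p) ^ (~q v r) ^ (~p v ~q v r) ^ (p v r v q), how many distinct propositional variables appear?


Identify each variable that appears in the formula.
Variables found: p, q, r
Count = 3

3


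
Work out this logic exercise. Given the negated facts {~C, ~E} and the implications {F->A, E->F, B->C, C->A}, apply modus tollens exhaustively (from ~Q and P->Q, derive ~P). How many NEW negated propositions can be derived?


Initial negated facts: {~C, ~E}
Apply modus tollens to closure:
  ~C and B->C  =>  ~B
Final negated: {~B, ~C, ~E}
New negations: {~B}
Count = 1

1


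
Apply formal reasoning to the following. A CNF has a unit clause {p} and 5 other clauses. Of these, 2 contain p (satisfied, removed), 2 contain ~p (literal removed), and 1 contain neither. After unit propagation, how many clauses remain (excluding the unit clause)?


Satisfied (removed): 2
Shortened (remain): 2
Unchanged (remain): 1
Remaining = 2 + 1 = 3

3


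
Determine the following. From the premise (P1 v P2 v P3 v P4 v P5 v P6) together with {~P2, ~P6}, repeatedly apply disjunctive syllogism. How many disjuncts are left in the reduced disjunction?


Original disjuncts (6): P1, P2, P3, P4, P5, P6
Negated (eliminate): ~P2, ~P6
Remaining disjuncts: P1, P3, P4, P5
Count = 6 - 2 = 4

4


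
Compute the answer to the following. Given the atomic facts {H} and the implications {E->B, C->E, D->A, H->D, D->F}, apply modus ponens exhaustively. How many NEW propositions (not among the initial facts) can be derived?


Initial facts: {H}
Apply modus ponens to closure:
  H and H->D  =>  D
  D and D->F  =>  F
  D and D->A  =>  A
Final known: {A, D, F, H}
New propositions: {A, D, F}
Count = 3

3


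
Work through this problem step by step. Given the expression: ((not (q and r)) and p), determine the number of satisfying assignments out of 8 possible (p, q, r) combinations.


Check all 8 assignments:
p=0, q=0, r=0: 0
p=0, q=0, r=1: 0
p=0, q=1, r=0: 0
p=0, q=1, r=1: 0
p=1, q=0, r=0: 1
p=1, q=0, r=1: 1
p=1, q=1, r=0: 1
p=1, q=1, r=1: 0
Count of True = 3

3


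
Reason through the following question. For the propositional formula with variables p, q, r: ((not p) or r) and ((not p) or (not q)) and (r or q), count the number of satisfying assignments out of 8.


Evaluate all 8 assignments for p, q, r:
p=0, q=0, r=0: 0
p=0, q=0, r=1: 1
p=0, q=1, r=0: 1
p=0, q=1, r=1: 1
p=1, q=0, r=0: 0
p=1, q=0, r=1: 1
p=1, q=1, r=0: 0
p=1, q=1, r=1: 0
Satisfying count = 4

4


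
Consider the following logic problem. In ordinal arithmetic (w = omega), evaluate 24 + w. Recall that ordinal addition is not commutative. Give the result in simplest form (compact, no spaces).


Compute 24 + w.
Ordinal + is associative but NOT commutative; for finite n>0, n + w = w but w + n stays w+n.
Any finite left addend is absorbed by w on the right: 24 + w = w.
Result = w

w


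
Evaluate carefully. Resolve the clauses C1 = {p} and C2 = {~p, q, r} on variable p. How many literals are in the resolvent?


Remove p from C1 and ~p from C2.
C1 remainder: {}
C2 remainder: {q, r}
Union (resolvent): {q, r}
Resolvent has 2 literal(s).

2


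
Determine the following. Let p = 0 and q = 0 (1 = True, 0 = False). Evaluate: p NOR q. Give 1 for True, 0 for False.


p = 0, q = 0
Operation: p NOR q
Evaluate: 0 NOR 0 = 1

1


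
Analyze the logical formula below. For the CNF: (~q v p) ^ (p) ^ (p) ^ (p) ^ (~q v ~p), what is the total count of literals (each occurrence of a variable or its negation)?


Counting literals in each clause:
Clause 1: 2 literal(s)
Clause 2: 1 literal(s)
Clause 3: 1 literal(s)
Clause 4: 1 literal(s)
Clause 5: 2 literal(s)
Total = 7

7


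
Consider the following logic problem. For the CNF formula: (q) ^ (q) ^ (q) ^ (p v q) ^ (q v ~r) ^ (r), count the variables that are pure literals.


Check each variable for pure literal status:
p: pure positive
q: pure positive
r: mixed (not pure)
Pure literal count = 2

2


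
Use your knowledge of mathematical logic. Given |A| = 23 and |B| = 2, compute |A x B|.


The Cartesian product A x B contains all ordered pairs (a, b).
|A x B| = |A| * |B| = 23 * 2 = 46

46


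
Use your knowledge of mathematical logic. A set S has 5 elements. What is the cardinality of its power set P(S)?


The power set of a set with n elements has 2^n elements.
|P(S)| = 2^5 = 32

32


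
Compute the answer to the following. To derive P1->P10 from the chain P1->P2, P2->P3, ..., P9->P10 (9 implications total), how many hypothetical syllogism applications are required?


With 9 implications in a chain connecting 10 propositions:
P1->P2, P2->P3, ..., P9->P10
Steps needed = (number of implications) - 1 = 9 - 1 = 8

8


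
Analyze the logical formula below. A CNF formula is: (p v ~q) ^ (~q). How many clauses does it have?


A CNF formula is a conjunction of clauses.
Clauses are separated by ^.
Counting the conjuncts: 2 clauses.

2


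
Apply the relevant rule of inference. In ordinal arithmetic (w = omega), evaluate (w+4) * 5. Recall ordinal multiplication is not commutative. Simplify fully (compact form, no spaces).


Compute (w+4) * 5.
Ordinal * is associative and left-distributive over +, but NOT commutative; for finite n>1, n*w = w but w*n stays w*n.
(w+4) * 5 = (w+4) repeated 5 times. Each intermediate +4 is absorbed by the following w; only the last survives: w*5+4.
Result = w*5+4

w*5+4


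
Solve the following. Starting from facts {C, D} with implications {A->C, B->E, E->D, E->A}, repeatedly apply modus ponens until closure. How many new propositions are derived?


Initial facts: {C, D}
Apply modus ponens to closure:
  (no implication fires)
Final known: {C, D}
New propositions: {(none)}
Count = 0

0


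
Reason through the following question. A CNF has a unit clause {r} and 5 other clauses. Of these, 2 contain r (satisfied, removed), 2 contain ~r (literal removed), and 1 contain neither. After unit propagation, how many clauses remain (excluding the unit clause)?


Satisfied (removed): 2
Shortened (remain): 2
Unchanged (remain): 1
Remaining = 2 + 1 = 3

3


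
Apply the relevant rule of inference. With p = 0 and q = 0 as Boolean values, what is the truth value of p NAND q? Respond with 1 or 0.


p = 0, q = 0
Operation: p NAND q
Evaluate: 0 NAND 0 = 1

1


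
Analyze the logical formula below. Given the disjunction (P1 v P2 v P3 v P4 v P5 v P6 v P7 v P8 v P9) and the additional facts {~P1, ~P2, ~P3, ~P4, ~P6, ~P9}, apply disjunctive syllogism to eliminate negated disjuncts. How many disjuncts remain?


Original disjuncts (9): P1, P2, P3, P4, P5, P6, P7, P8, P9
Negated (eliminate): ~P1, ~P2, ~P3, ~P4, ~P6, ~P9
Remaining disjuncts: P5, P7, P8
Count = 9 - 6 = 3

3


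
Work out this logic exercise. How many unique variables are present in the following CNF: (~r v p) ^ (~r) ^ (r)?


Identify each variable that appears in the formula.
Variables found: p, r
Count = 2

2


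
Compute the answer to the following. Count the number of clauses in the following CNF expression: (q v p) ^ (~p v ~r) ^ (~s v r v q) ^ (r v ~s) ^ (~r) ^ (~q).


A CNF formula is a conjunction of clauses.
Clauses are separated by ^.
Counting the conjuncts: 6 clauses.

6


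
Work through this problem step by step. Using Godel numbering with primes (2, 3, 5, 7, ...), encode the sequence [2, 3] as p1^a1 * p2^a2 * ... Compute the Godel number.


Encode each element as an exponent of the corresponding prime:
  2^2 = 4
  3^3 = 27
Product = 4 * 27 = 108

108


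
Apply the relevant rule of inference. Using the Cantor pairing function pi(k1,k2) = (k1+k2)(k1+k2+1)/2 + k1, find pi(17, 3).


k1 + k2 = 20
(k1+k2)(k1+k2+1)/2 = 20 * 21 / 2 = 210
pi = 210 + 17 = 227

227


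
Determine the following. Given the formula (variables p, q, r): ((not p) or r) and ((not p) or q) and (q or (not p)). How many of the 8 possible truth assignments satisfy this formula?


Evaluate all 8 assignments for p, q, r:
p=0, q=0, r=0: 1
p=0, q=0, r=1: 1
p=0, q=1, r=0: 1
p=0, q=1, r=1: 1
p=1, q=0, r=0: 0
p=1, q=0, r=1: 0
p=1, q=1, r=0: 0
p=1, q=1, r=1: 1
Satisfying count = 5

5


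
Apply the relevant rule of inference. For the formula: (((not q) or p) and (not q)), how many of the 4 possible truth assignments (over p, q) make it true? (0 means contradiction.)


Check all 4 assignments:
p=0, q=0: 1
p=0, q=1: 0
p=1, q=0: 1
p=1, q=1: 0
Count of True = 2

2


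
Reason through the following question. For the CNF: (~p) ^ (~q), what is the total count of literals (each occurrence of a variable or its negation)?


Counting literals in each clause:
Clause 1: 1 literal(s)
Clause 2: 1 literal(s)
Total = 2

2


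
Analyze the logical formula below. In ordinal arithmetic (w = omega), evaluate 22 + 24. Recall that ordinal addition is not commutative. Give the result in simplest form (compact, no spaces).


Compute 22 + 24.
Ordinal + is associative but NOT commutative; for finite n>0, n + w = w but w + n stays w+n.
Both operands finite; ordinal + agrees with natural +: 22 + 24 = 46.
Result = 46

46


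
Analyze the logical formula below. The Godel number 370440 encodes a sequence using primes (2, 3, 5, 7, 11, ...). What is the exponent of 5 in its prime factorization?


Factorize 370440 by dividing by 5 repeatedly.
Division steps: 5 divides 370440 exactly 1 time(s).
Exponent of 5 = 1

1


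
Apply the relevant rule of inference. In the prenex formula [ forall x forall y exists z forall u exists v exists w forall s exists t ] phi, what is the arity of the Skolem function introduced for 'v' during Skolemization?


Quantifier prefix: forall x forall y exists z forall u exists v exists w forall s exists t
'v' is existentially quantified at position 5.
Universal variables preceding it: x, y, u
Skolem function arity = 3

3


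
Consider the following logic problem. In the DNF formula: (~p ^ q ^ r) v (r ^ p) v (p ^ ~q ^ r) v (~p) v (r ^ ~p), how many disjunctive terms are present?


A DNF formula is a disjunction of terms (conjunctions).
Terms are separated by v.
Counting the disjuncts: 5 terms.

5


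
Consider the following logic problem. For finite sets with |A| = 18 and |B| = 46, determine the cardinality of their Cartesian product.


The Cartesian product A x B contains all ordered pairs (a, b).
|A x B| = |A| * |B| = 18 * 46 = 828

828


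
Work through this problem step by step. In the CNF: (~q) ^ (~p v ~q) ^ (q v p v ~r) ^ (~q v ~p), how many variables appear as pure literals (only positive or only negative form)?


Check each variable for pure literal status:
p: mixed (not pure)
q: mixed (not pure)
r: pure negative
Pure literal count = 1

1


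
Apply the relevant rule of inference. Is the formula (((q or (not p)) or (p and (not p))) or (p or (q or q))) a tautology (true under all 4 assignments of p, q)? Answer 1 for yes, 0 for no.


Check all 4 assignments:
p=0, q=0: 1
p=0, q=1: 1
p=1, q=0: 1
p=1, q=1: 1
Satisfying count = 4/4.
Tautology iff count = 4: yes.

1


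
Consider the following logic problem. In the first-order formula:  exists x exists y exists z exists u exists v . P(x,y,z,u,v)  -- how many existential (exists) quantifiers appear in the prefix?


Quantifier prefix: exists x exists y exists z exists u exists v
Mark each quantifier type:
  E E E E E
Universal count = 0, Existential count = 5
Asked for existential (exists) quantifiers: 5

5


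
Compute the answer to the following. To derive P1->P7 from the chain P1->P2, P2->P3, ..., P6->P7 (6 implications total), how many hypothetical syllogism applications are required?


With 6 implications in a chain connecting 7 propositions:
P1->P2, P2->P3, ..., P6->P7
Steps needed = (number of implications) - 1 = 6 - 1 = 5

5


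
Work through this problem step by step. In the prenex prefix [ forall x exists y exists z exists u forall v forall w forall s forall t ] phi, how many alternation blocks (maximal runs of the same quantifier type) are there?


Quantifier-type sequence: A E E E A A A A  (A=forall, E=exists)
Group into maximal same-type runs:
  Ax1 | Ex3 | Ax4
Number of blocks = 3

3


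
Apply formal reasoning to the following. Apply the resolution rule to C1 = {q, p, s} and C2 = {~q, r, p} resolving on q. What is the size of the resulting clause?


Remove q from C1 and ~q from C2.
C1 remainder: {p, s}
C2 remainder: {r, p}
Union (resolvent): {p, r, s}
Resolvent has 3 literal(s).

3


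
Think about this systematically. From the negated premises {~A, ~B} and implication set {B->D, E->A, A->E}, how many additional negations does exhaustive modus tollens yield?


Initial negated facts: {~A, ~B}
Apply modus tollens to closure:
  ~A and E->A  =>  ~E
Final negated: {~A, ~B, ~E}
New negations: {~E}
Count = 1

1


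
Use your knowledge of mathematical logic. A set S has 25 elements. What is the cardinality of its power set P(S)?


The power set of a set with n elements has 2^n elements.
|P(S)| = 2^25 = 33554432

33554432


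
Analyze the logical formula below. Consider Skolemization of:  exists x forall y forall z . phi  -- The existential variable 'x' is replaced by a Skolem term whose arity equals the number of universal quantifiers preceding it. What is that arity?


Quantifier prefix: exists x forall y forall z
'x' is existentially quantified at position 1.
No universal quantifiers precede it.
Skolem function arity = 0 (a Skolem constant)

0


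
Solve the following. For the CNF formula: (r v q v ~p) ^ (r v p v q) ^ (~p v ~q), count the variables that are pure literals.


Check each variable for pure literal status:
p: mixed (not pure)
q: mixed (not pure)
r: pure positive
Pure literal count = 1

1


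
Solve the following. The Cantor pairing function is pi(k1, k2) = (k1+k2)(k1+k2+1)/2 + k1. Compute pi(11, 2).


k1 + k2 = 13
(k1+k2)(k1+k2+1)/2 = 13 * 14 / 2 = 91
pi = 91 + 11 = 102

102


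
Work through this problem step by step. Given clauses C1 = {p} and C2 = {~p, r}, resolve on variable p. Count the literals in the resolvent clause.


Remove p from C1 and ~p from C2.
C1 remainder: {}
C2 remainder: {r}
Union (resolvent): {r}
Resolvent has 1 literal(s).

1


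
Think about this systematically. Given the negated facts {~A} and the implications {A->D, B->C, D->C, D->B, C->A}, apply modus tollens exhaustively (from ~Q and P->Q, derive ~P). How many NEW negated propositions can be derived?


Initial negated facts: {~A}
Apply modus tollens to closure:
  ~A and C->A  =>  ~C
  ~C and B->C  =>  ~B
  ~C and D->C  =>  ~D
Final negated: {~A, ~B, ~C, ~D}
New negations: {~B, ~C, ~D}
Count = 3

3


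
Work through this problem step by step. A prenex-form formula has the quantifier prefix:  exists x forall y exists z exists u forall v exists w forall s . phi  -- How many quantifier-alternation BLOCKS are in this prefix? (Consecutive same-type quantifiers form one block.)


Quantifier-type sequence: E A E E A E A  (A=forall, E=exists)
Group into maximal same-type runs:
  Ex1 | Ax1 | Ex2 | Ax1 | Ex1 | Ax1
Number of blocks = 6

6


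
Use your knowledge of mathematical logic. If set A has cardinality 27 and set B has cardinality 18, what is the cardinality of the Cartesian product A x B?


The Cartesian product A x B contains all ordered pairs (a, b).
|A x B| = |A| * |B| = 27 * 18 = 486

486


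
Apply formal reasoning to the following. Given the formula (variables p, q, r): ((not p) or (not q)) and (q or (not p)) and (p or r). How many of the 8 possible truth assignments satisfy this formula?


Evaluate all 8 assignments for p, q, r:
p=0, q=0, r=0: 0
p=0, q=0, r=1: 1
p=0, q=1, r=0: 0
p=0, q=1, r=1: 1
p=1, q=0, r=0: 0
p=1, q=0, r=1: 0
p=1, q=1, r=0: 0
p=1, q=1, r=1: 0
Satisfying count = 2

2


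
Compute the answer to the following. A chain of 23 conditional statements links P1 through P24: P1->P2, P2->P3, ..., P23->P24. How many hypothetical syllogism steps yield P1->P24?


With 23 implications in a chain connecting 24 propositions:
P1->P2, P2->P3, ..., P23->P24
Steps needed = (number of implications) - 1 = 23 - 1 = 22

22


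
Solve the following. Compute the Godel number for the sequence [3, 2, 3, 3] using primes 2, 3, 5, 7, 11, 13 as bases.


Encode each element as an exponent of the corresponding prime:
  2^3 = 8
  3^2 = 9
  5^3 = 125
  7^3 = 343
Product = 8 * 9 * 125 * 343 = 3087000

3087000


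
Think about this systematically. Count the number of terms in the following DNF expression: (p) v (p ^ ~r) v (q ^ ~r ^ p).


A DNF formula is a disjunction of terms (conjunctions).
Terms are separated by v.
Counting the disjuncts: 3 terms.

3


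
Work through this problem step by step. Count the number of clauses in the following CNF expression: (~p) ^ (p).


A CNF formula is a conjunction of clauses.
Clauses are separated by ^.
Counting the conjuncts: 2 clauses.

2


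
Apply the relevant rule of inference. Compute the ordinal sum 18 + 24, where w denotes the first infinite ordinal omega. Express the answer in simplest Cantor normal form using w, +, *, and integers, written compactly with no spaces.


Compute 18 + 24.
Ordinal + is associative but NOT commutative; for finite n>0, n + w = w but w + n stays w+n.
Both operands finite; ordinal + agrees with natural +: 18 + 24 = 42.
Result = 42

42


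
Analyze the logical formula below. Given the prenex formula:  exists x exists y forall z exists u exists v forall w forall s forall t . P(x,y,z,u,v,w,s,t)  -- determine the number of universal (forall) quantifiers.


Quantifier prefix: exists x exists y forall z exists u exists v forall w forall s forall t
Mark each quantifier type:
  E E U E E U U U
Universal count = 4, Existential count = 4
Asked for universal (forall) quantifiers: 4

4
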